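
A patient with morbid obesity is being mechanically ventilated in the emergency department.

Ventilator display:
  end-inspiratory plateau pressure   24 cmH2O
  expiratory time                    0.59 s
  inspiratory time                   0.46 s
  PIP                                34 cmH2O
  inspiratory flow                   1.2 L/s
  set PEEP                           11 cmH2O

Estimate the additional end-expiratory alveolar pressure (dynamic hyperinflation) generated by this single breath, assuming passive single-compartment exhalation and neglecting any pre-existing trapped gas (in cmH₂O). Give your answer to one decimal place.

2.5

Vt = flow × Ti = 1.2 L/s × 0.46 s × 1000 mL/L = 552.0 mL.
R = (PIP − Pplat)/V̇ = (34 − 24) / 1.2 = 10.0/1.2 = 8.333 cmH2O·s/L.
C = Vt/(Pplat − PEEP) = 552.0 / (24 − 11) = 552.0/13.0 = 42.462 mL/cmH2O.
τ = R × C = 8.333 × 0.04246 L/cmH2O = 0.3538 s.
Fraction remaining = e^(−Te/τ) = e^(−0.59/0.3538) = 0.1887; trapped volume = 552.0 × 0.1887 = 104.16 mL.
Additional alveolar pressure from trapping ≈ V_trapped / C = 104.16 / 42.462 = 2.453 cmH2O.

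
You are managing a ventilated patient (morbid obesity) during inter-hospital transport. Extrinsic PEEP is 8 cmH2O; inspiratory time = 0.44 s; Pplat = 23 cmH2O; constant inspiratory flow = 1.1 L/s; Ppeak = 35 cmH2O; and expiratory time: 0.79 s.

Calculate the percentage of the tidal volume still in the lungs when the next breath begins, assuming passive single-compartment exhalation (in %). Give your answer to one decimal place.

Vt = flow × Ti = 1.1 L/s × 0.44 s × 1000 mL/L = 484.0 mL.
R = (PIP − Pplat)/V̇ = (35 − 23) / 1.1 = 12.0/1.1 = 10.909 cmH2O·s/L.
C = Vt/(Pplat − PEEP) = 484.0 / (23 − 8) = 484.0/15.0 = 32.267 mL/cmH2O.
τ = R × C = 10.909 × 0.03227 L/cmH2O = 0.352 s.
Fraction remaining at end-expiration = e^(−Te/τ) = e^(−0.79/0.352) = 0.106 → 10.6%.

10.6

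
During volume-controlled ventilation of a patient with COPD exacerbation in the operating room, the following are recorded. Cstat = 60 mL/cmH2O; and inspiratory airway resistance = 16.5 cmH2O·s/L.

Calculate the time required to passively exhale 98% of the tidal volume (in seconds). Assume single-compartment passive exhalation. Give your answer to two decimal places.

3.87

τ = R × C = 16.5 × 60 mL/cmH2O = 16.5 × 0.060 L/cmH2O = 0.99 s.
Exhaled fraction f = 1 − e^(−t/τ) → t = −τ·ln(1 − f) = −0.99·ln(0.02) = 3.873 s.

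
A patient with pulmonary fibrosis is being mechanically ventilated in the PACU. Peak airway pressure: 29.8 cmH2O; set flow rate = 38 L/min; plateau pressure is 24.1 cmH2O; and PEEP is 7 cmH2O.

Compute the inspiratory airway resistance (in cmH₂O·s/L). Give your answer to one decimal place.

9.0

Flow: 38 L/min ÷ 60 = 0.6333 L/s.
Raw = (PIP − Pplat) / flow = (29.8 − 24.1) / 0.6333 = 5.7 / 0.6333 = 9.0 cmH2O·s/L.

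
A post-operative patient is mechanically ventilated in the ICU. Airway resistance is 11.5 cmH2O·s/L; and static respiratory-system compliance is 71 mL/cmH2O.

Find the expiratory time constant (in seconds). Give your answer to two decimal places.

0.82

τ = R × C = 11.5 × 71 mL/cmH2O = 11.5 × 0.071 L/cmH2O = 0.8165 s.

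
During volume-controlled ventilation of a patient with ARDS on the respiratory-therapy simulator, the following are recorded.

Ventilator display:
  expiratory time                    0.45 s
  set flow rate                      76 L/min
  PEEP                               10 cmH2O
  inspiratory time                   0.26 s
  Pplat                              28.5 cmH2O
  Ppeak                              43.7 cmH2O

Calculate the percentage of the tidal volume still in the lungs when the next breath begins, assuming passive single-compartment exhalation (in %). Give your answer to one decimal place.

12.2

Flow: 76 L/min ÷ 60 = 1.2667 L/s.
Vt = flow × Ti = 1.2667 L/s × 0.26 s × 1000 mL/L = 329.34 mL.
R = (PIP − Pplat)/V̇ = (43.7 − 28.5) / 1.2667 = 15.2/1.2667 = 12.0 cmH2O·s/L.
C = Vt/(Pplat − PEEP) = 329.34 / (28.5 − 10) = 329.34/18.5 = 17.802 mL/cmH2O.
τ = R × C = 12.0 × 0.0178 L/cmH2O = 0.2136 s.
Fraction remaining at end-expiration = e^(−Te/τ) = e^(−0.45/0.2136) = 0.1216 → 12.16%.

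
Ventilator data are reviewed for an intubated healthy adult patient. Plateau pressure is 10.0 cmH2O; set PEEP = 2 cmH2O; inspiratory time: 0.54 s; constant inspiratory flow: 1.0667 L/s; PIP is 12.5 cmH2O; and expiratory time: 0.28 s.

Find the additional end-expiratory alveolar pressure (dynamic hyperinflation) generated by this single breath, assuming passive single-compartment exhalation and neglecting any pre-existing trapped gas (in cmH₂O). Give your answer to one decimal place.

1.5

Vt = flow × Ti = 1.0667 L/s × 0.54 s × 1000 mL/L = 576.02 mL.
R = (PIP − Pplat)/V̇ = (12.5 − 10.0) / 1.0667 = 2.5/1.0667 = 2.344 cmH2O·s/L.
C = Vt/(Pplat − PEEP) = 576.02 / (10.0 − 2) = 576.02/8.0 = 72.003 mL/cmH2O.
τ = R × C = 2.344 × 0.072 L/cmH2O = 0.1688 s.
Fraction remaining = e^(−Te/τ) = e^(−0.28/0.1688) = 0.1904; trapped volume = 576.02 × 0.1904 = 109.67 mL.
Additional alveolar pressure from trapping ≈ V_trapped / C = 109.67 / 72.003 = 1.523 cmH2O.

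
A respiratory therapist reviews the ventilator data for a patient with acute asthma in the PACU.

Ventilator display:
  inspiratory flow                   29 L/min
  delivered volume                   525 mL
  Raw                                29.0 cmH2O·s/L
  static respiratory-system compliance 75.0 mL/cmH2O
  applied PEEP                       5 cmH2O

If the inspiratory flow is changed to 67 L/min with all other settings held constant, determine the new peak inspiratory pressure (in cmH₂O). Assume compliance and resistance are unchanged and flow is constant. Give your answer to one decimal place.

44.4

Flow: 29 L/min ÷ 60 = 0.4833 L/s.
New flow: 67 L/min ÷ 60 = 1.1167 L/s.
PIP = Vt/C + R·V̇ + PEEP (constant-flow equation of motion).
Only the resistive term changes: ΔPIP = R × ΔV̇ = 29.0 × (1.1167 − 0.4833) = 29.0 × 0.6334 = 18.369 cmH2O.
Original PIP = 525/75.0 + 29.0×0.4833 + 5 = 26.016 cmH2O; new PIP = 26.016 + (18.369) = 44.385 cmH2O.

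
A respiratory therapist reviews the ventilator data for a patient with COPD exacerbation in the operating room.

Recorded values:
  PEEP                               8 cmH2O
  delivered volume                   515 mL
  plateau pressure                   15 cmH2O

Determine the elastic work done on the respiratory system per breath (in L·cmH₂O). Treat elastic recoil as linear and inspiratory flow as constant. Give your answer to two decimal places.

Elastic work ≈ ½ × (Pplat − PEEP) × Vt = 0.5 × (15 − 8) × 0.515 L = 0.5 × 7.0 × 0.515 = 1.803 L·cmH2O.

1.80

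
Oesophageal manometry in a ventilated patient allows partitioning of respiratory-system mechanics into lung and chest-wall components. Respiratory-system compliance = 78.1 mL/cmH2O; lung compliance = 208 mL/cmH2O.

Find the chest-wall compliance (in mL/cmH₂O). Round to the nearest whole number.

125

1/Ccw = 1/Crs − 1/CL.
1/Ccw = 1/78.1 − 1/208 = 0.007996.
Ccw = 125.06 mL/cmH2O.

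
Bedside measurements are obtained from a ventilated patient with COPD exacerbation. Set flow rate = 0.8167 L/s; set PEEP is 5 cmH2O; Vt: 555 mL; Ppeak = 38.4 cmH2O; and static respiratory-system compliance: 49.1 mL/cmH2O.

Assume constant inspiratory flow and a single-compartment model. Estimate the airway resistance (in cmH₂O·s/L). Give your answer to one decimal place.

27.1

Equation of motion (constant flow): PIP = Vt/C + R·V̇ + PEEP.
R·V̇ = PIP − Vt/C − PEEP = 38.4 − 555/49.1 − 5 = 38.4 − 11.303 − 5 = 22.097 cmH2O.
R = 22.097 / 0.8167 = 27.056 cmH2O·s/L.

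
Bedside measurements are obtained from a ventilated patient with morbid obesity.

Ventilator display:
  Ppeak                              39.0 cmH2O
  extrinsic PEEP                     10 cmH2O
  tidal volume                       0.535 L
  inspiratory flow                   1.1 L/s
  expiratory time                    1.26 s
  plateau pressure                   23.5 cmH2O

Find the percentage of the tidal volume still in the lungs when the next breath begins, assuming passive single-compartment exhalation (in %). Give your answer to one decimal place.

10.5

R = (PIP − Pplat)/V̇ = (39.0 − 23.5) / 1.1 = 15.5/1.1 = 14.091 cmH2O·s/L.
C = Vt/(Pplat − PEEP) = 535.0 / (23.5 − 10) = 535.0/13.5 = 39.63 mL/cmH2O.
τ = R × C = 14.091 × 0.03963 L/cmH2O = 0.5584 s.
Fraction remaining at end-expiration = e^(−Te/τ) = e^(−1.26/0.5584) = 0.1047 → 10.47%.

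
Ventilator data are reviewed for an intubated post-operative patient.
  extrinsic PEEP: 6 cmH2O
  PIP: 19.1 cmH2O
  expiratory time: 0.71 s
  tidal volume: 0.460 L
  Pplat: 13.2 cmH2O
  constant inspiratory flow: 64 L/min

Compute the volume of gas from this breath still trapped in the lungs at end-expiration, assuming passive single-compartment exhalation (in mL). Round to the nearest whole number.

62

Flow: 64 L/min ÷ 60 = 1.0667 L/s.
R = (PIP − Pplat)/V̇ = (19.1 − 13.2) / 1.0667 = 5.9/1.0667 = 5.531 cmH2O·s/L.
C = Vt/(Pplat − PEEP) = 460.0 / (13.2 − 6) = 460.0/7.2 = 63.889 mL/cmH2O.
τ = R × C = 5.531 × 0.06389 L/cmH2O = 0.3534 s.
Fraction remaining = e^(−Te/τ) = e^(−0.71/0.3534) = 0.1341.
Trapped volume = 460.0 × 0.1341 = 61.686 mL.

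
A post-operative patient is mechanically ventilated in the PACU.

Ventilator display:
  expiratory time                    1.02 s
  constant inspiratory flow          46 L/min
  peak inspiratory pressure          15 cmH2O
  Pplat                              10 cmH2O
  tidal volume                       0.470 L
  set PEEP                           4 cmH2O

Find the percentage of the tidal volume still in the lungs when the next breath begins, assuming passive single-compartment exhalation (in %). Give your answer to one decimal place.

Flow: 46 L/min ÷ 60 = 0.7667 L/s.
R = (PIP − Pplat)/V̇ = (15 − 10) / 0.7667 = 5.0/0.7667 = 6.521 cmH2O·s/L.
C = Vt/(Pplat − PEEP) = 470.0 / (10 − 4) = 470.0/6.0 = 78.333 mL/cmH2O.
τ = R × C = 6.521 × 0.07833 L/cmH2O = 0.5108 s.
Fraction remaining at end-expiration = e^(−Te/τ) = e^(−1.02/0.5108) = 0.1358 → 13.58%.

13.6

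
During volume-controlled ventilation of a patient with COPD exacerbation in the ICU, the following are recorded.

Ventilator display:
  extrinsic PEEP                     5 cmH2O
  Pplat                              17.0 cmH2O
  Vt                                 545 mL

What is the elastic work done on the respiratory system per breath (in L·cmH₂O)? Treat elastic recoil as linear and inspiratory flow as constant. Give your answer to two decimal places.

3.27

Elastic work ≈ ½ × (Pplat − PEEP) × Vt = 0.5 × (17.0 − 5) × 0.545 L = 0.5 × 12.0 × 0.545 = 3.27 L·cmH2O.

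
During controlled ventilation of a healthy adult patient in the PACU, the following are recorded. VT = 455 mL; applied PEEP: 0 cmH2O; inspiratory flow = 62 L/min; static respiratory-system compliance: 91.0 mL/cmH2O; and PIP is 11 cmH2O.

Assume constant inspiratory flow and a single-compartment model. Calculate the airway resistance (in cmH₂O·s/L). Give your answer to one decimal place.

5.8

Flow: 62 L/min ÷ 60 = 1.0333 L/s.
Equation of motion (constant flow): PIP = Vt/C + R·V̇ + PEEP.
R·V̇ = PIP − Vt/C − PEEP = 11 − 455/91.0 − 0 = 11 − 5.0 − 0 = 6.0 cmH2O.
R = 6.0 / 1.0333 = 5.807 cmH2O·s/L.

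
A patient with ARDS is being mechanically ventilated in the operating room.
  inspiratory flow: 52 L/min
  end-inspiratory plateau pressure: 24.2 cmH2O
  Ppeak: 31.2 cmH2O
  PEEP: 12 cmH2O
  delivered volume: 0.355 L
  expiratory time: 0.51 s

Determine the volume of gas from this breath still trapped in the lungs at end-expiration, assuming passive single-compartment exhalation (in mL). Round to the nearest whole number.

Flow: 52 L/min ÷ 60 = 0.8667 L/s.
R = (PIP − Pplat)/V̇ = (31.2 − 24.2) / 0.8667 = 7.0/0.8667 = 8.077 cmH2O·s/L.
C = Vt/(Pplat − PEEP) = 355.0 / (24.2 − 12) = 355.0/12.2 = 29.098 mL/cmH2O.
τ = R × C = 8.077 × 0.0291 L/cmH2O = 0.235 s.
Fraction remaining = e^(−Te/τ) = e^(−0.51/0.235) = 0.1142.
Trapped volume = 355.0 × 0.1142 = 40.541 mL.

41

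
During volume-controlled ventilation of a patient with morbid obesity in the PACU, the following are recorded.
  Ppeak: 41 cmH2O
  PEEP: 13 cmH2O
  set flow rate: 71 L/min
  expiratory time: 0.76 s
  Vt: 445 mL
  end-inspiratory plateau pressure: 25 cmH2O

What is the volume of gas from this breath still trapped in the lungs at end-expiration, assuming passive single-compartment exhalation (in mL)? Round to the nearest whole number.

98

Flow: 71 L/min ÷ 60 = 1.1833 L/s.
R = (PIP − Pplat)/V̇ = (41 − 25) / 1.1833 = 16.0/1.1833 = 13.522 cmH2O·s/L.
C = Vt/(Pplat − PEEP) = 445.0 / (25 − 13) = 445.0/12.0 = 37.083 mL/cmH2O.
τ = R × C = 13.522 × 0.03708 L/cmH2O = 0.5014 s.
Fraction remaining = e^(−Te/τ) = e^(−0.76/0.5014) = 0.2196.
Trapped volume = 445.0 × 0.2196 = 97.722 mL.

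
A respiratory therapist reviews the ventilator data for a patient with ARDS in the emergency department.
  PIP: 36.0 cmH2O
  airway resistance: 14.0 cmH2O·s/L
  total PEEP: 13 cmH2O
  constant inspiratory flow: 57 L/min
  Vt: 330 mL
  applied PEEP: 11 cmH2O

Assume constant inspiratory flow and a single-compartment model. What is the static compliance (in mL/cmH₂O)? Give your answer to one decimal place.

Flow: 57 L/min ÷ 60 = 0.95 L/s.
Total PEEP = 13 cmH2O (set 11 + intrinsic 2); this is the baseline alveolar pressure.
Equation of motion (constant flow): PIP = Vt/C + R·V̇ + PEEP.
Vt/C = PIP − R·V̇ − PEEP = 36.0 − 14.0×0.95 − 13 = 36.0 − 13.3 − 13 = 9.7 cmH2O.
C = Vt / 9.7 = 330 / 9.7 = 34.021 mL/cmH2O.

34.0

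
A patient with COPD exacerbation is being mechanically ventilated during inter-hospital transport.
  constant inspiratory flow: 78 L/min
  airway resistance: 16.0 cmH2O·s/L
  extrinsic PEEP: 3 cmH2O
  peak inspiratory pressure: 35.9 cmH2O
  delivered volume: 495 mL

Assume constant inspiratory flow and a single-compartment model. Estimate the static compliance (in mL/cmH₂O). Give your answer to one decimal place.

40.9

Flow: 78 L/min ÷ 60 = 1.3 L/s.
Equation of motion (constant flow): PIP = Vt/C + R·V̇ + PEEP.
Vt/C = PIP − R·V̇ − PEEP = 35.9 − 16.0×1.3 − 3 = 35.9 − 20.8 − 3 = 12.1 cmH2O.
C = Vt / 12.1 = 495 / 12.1 = 40.909 mL/cmH2O.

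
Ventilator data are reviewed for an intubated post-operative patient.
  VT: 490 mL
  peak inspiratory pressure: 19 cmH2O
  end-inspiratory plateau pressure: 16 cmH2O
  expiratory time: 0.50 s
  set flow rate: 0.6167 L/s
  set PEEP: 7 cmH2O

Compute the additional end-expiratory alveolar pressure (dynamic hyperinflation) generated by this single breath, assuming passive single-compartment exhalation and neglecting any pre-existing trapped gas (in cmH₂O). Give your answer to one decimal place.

1.4

R = (PIP − Pplat)/V̇ = (19 − 16) / 0.6167 = 3.0/0.6167 = 4.865 cmH2O·s/L.
C = Vt/(Pplat − PEEP) = 490.0 / (16 − 7) = 490.0/9.0 = 54.444 mL/cmH2O.
τ = R × C = 4.865 × 0.05444 L/cmH2O = 0.2649 s.
Fraction remaining = e^(−Te/τ) = e^(−0.50/0.2649) = 0.1514; trapped volume = 490.0 × 0.1514 = 74.186 mL.
Additional alveolar pressure from trapping ≈ V_trapped / C = 74.186 / 54.444 = 1.363 cmH2O.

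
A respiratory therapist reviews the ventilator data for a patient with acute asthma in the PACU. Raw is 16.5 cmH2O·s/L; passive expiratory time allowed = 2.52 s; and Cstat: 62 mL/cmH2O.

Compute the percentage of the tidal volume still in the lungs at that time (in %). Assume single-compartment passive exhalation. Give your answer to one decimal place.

8.5

τ = R × C = 16.5 × 62 mL/cmH2O = 16.5 × 0.062 L/cmH2O = 1.023 s.
Passive exhalation: V(t)/V₀ = e^(−t/τ) = e^(−2.52/1.023) = 0.08515.
Fraction remaining = 0.08515 → 8.515%.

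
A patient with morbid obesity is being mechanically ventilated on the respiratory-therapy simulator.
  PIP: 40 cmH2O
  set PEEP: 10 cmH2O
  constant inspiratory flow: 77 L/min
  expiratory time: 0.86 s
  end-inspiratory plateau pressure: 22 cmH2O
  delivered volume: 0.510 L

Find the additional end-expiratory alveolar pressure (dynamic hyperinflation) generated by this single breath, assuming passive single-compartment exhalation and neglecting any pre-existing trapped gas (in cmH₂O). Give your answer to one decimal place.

Flow: 77 L/min ÷ 60 = 1.2833 L/s.
R = (PIP − Pplat)/V̇ = (40 − 22) / 1.2833 = 18.0/1.2833 = 14.026 cmH2O·s/L.
C = Vt/(Pplat − PEEP) = 510.0 / (22 − 10) = 510.0/12.0 = 42.5 mL/cmH2O.
τ = R × C = 14.026 × 0.0425 L/cmH2O = 0.5961 s.
Fraction remaining = e^(−Te/τ) = e^(−0.86/0.5961) = 0.2363; trapped volume = 510.0 × 0.2363 = 120.51 mL.
Additional alveolar pressure from trapping ≈ V_trapped / C = 120.51 / 42.5 = 2.836 cmH2O.

2.8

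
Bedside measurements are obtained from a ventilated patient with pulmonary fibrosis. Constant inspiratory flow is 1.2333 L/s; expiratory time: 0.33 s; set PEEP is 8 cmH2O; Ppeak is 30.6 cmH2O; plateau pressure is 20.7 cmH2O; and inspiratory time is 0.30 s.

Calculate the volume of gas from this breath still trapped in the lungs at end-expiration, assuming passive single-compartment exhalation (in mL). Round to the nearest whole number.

Vt = flow × Ti = 1.2333 L/s × 0.30 s × 1000 mL/L = 369.99 mL.
R = (PIP − Pplat)/V̇ = (30.6 − 20.7) / 1.2333 = 9.9/1.2333 = 8.027 cmH2O·s/L.
C = Vt/(Pplat − PEEP) = 369.99 / (20.7 − 8) = 369.99/12.7 = 29.133 mL/cmH2O.
τ = R × C = 8.027 × 0.02913 L/cmH2O = 0.2338 s.
Fraction remaining = e^(−Te/τ) = e^(−0.33/0.2338) = 0.2438.
Trapped volume = 369.99 × 0.2438 = 90.204 mL.

90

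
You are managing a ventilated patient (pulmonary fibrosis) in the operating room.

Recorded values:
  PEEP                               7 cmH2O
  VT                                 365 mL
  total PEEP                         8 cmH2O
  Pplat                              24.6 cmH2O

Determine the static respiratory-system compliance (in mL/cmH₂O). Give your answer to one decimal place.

End-expiratory occlusion gives total PEEP = 8 cmH2O (intrinsic PEEP = 8 − 7 = 1). Use total PEEP for the elastic gradient.
Cstat = Vt / (Pplat − PEEPtotal) = 365 / (24.6 − 8) = 365 / 16.6 = 21.988 mL/cmH2O.

22.0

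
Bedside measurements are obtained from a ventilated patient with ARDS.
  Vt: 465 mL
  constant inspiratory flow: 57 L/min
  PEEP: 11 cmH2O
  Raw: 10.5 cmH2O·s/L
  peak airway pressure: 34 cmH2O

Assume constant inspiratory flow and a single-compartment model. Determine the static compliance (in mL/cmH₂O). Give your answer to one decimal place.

35.7

Flow: 57 L/min ÷ 60 = 0.95 L/s.
Equation of motion (constant flow): PIP = Vt/C + R·V̇ + PEEP.
Vt/C = PIP − R·V̇ − PEEP = 34 − 10.5×0.95 − 11 = 34 − 9.975 − 11 = 13.025 cmH2O.
C = Vt / 13.025 = 465 / 13.025 = 35.701 mL/cmH2O.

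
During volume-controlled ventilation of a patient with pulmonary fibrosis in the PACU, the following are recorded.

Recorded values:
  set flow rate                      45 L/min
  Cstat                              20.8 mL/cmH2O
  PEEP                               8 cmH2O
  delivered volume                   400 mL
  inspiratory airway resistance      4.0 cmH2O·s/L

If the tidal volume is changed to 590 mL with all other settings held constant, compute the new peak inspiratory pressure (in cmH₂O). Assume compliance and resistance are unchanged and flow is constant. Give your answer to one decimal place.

39.4

Flow: 45 L/min ÷ 60 = 0.75 L/s.
PIP = Vt/C + R·V̇ + PEEP (constant-flow equation of motion).
Only the elastic term changes: ΔPIP = ΔVt / C = (590 − 400) / 20.8 = 9.135 cmH2O.
Original PIP = 400/20.8 + 4.0×0.75 + 8 = 30.231 cmH2O; new PIP = 30.231 + (9.135) = 39.366 cmH2O.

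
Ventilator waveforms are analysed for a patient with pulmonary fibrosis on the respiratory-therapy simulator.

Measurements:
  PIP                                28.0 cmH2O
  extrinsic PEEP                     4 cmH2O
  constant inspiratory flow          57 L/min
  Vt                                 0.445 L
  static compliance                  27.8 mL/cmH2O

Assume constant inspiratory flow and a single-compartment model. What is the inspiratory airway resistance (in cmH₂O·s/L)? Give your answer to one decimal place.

8.4

Flow: 57 L/min ÷ 60 = 0.95 L/s.
Equation of motion (constant flow): PIP = Vt/C + R·V̇ + PEEP.
R·V̇ = PIP − Vt/C − PEEP = 28.0 − 445/27.8 − 4 = 28.0 − 16.007 − 4 = 7.993 cmH2O.
R = 7.993 / 0.95 = 8.414 cmH2O·s/L.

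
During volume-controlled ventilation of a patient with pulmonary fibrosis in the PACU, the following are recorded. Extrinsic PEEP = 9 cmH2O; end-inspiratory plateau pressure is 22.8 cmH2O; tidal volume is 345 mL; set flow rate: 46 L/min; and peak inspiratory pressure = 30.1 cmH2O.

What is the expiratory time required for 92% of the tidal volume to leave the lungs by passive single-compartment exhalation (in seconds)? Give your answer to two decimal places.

Flow: 46 L/min ÷ 60 = 0.7667 L/s.
R = (PIP − Pplat)/V̇ = (30.1 − 22.8) / 0.7667 = 7.3/0.7667 = 9.521 cmH2O·s/L.
C = Vt/(Pplat − PEEP) = 345.0 / (22.8 − 9) = 345.0/13.8 = 25.0 mL/cmH2O.
τ = R × C = 9.521 × 0.025 L/cmH2O = 0.238 s.
t = −τ·ln(1 − 0.92) = −0.238·ln(0.08) = 0.6011 s.

0.60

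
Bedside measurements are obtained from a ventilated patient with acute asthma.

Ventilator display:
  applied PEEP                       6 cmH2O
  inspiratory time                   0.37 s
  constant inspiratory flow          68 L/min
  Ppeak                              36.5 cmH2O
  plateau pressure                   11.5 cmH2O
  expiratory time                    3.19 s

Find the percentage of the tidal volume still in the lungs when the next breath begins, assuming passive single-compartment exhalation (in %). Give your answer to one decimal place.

Flow: 68 L/min ÷ 60 = 1.1333 L/s.
Vt = flow × Ti = 1.1333 L/s × 0.37 s × 1000 mL/L = 419.32 mL.
R = (PIP − Pplat)/V̇ = (36.5 − 11.5) / 1.1333 = 25.0/1.1333 = 22.059 cmH2O·s/L.
C = Vt/(Pplat − PEEP) = 419.32 / (11.5 − 6) = 419.32/5.5 = 76.24 mL/cmH2O.
τ = R × C = 22.059 × 0.07624 L/cmH2O = 1.682 s.
Fraction remaining at end-expiration = e^(−Te/τ) = e^(−3.19/1.682) = 0.1501 → 15.01%.

15.0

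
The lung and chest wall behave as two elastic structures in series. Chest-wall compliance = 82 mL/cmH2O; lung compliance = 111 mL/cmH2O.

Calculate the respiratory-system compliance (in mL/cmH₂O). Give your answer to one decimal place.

Lung and chest wall are elastances in series: 1/Crs = 1/CL + 1/Ccw.
1/Crs = 1/111 + 1/82 = 0.0212.
Crs = 47.17 mL/cmH2O.

47.2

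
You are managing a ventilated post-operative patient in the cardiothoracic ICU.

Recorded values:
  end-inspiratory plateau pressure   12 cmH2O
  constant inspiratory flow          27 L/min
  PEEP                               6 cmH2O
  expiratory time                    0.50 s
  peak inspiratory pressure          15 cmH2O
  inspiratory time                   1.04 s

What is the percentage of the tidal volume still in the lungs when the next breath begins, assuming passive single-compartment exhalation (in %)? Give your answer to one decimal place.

Flow: 27 L/min ÷ 60 = 0.45 L/s.
Vt = flow × Ti = 0.45 L/s × 1.04 s × 1000 mL/L = 468.0 mL.
R = (PIP − Pplat)/V̇ = (15 − 12) / 0.45 = 3.0/0.45 = 6.667 cmH2O·s/L.
C = Vt/(Pplat − PEEP) = 468.0 / (12 − 6) = 468.0/6.0 = 78.0 mL/cmH2O.
τ = R × C = 6.667 × 0.078 L/cmH2O = 0.52 s.
Fraction remaining at end-expiration = e^(−Te/τ) = e^(−0.50/0.52) = 0.3823 → 38.23%.

38.2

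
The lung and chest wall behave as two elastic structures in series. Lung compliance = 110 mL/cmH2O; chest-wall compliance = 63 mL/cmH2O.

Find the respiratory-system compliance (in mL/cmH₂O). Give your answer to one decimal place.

Lung and chest wall are elastances in series: 1/Crs = 1/CL + 1/Ccw.
1/Crs = 1/110 + 1/63 = 0.02496.
Crs = 40.064 mL/cmH2O.

40.1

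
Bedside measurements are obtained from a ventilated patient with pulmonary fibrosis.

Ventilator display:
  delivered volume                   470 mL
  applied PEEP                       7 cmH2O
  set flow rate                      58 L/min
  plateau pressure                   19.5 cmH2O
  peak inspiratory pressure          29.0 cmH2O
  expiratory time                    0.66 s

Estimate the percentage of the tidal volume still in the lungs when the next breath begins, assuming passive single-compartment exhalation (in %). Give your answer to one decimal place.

Flow: 58 L/min ÷ 60 = 0.9667 L/s.
R = (PIP − Pplat)/V̇ = (29.0 − 19.5) / 0.9667 = 9.5/0.9667 = 9.827 cmH2O·s/L.
C = Vt/(Pplat − PEEP) = 470.0 / (19.5 − 7) = 470.0/12.5 = 37.6 mL/cmH2O.
τ = R × C = 9.827 × 0.0376 L/cmH2O = 0.3695 s.
Fraction remaining at end-expiration = e^(−Te/τ) = e^(−0.66/0.3695) = 0.1676 → 16.76%.

16.8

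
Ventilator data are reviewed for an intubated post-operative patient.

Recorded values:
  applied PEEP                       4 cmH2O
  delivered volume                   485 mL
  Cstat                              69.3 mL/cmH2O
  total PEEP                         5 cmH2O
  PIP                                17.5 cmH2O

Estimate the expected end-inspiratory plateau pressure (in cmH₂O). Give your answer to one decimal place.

End-expiratory occlusion gives total PEEP = 5 cmH2O (intrinsic PEEP = 5 − 4 = 1). Use total PEEP for the elastic gradient.
Pplat = PEEPtotal + Vt / Cstat = 5 + 485 / 69.3 = 5 + 6.999 = 11.999 cmH2O.

12.0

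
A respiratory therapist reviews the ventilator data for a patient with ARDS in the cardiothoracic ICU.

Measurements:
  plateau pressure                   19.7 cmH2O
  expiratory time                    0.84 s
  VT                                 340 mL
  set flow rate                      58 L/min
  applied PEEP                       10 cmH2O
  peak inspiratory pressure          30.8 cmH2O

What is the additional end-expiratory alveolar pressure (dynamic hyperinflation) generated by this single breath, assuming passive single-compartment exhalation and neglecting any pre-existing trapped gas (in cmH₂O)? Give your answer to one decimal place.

1.2

Flow: 58 L/min ÷ 60 = 0.9667 L/s.
R = (PIP − Pplat)/V̇ = (30.8 − 19.7) / 0.9667 = 11.1/0.9667 = 11.482 cmH2O·s/L.
C = Vt/(Pplat − PEEP) = 340.0 / (19.7 − 10) = 340.0/9.7 = 35.052 mL/cmH2O.
τ = R × C = 11.482 × 0.03505 L/cmH2O = 0.4024 s.
Fraction remaining = e^(−Te/τ) = e^(−0.84/0.4024) = 0.124; trapped volume = 340.0 × 0.124 = 42.16 mL.
Additional alveolar pressure from trapping ≈ V_trapped / C = 42.16 / 35.052 = 1.203 cmH2O.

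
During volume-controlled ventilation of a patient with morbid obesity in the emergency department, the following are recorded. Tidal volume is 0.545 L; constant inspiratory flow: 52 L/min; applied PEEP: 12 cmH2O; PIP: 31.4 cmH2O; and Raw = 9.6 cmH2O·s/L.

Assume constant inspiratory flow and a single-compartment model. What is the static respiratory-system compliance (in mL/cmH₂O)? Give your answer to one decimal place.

Flow: 52 L/min ÷ 60 = 0.8667 L/s.
Equation of motion (constant flow): PIP = Vt/C + R·V̇ + PEEP.
Vt/C = PIP − R·V̇ − PEEP = 31.4 − 9.6×0.8667 − 12 = 31.4 − 8.32 − 12 = 11.08 cmH2O.
C = Vt / 11.08 = 545 / 11.08 = 49.188 mL/cmH2O.

49.2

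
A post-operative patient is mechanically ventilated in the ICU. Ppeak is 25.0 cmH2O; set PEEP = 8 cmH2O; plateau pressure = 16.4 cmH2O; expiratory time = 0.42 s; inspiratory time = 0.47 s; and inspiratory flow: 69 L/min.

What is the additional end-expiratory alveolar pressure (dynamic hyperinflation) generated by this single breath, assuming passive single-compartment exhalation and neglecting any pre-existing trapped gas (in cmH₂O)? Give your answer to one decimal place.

3.5

Flow: 69 L/min ÷ 60 = 1.15 L/s.
Vt = flow × Ti = 1.15 L/s × 0.47 s × 1000 mL/L = 540.5 mL.
R = (PIP − Pplat)/V̇ = (25.0 − 16.4) / 1.15 = 8.6/1.15 = 7.478 cmH2O·s/L.
C = Vt/(Pplat − PEEP) = 540.5 / (16.4 − 8) = 540.5/8.4 = 64.345 mL/cmH2O.
τ = R × C = 7.478 × 0.06435 L/cmH2O = 0.4812 s.
Fraction remaining = e^(−Te/τ) = e^(−0.42/0.4812) = 0.4178; trapped volume = 540.5 × 0.4178 = 225.82 mL.
Additional alveolar pressure from trapping ≈ V_trapped / C = 225.82 / 64.345 = 3.51 cmH2O.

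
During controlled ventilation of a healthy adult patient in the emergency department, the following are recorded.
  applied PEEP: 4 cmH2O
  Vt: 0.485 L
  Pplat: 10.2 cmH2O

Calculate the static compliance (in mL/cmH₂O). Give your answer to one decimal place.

Cstat = Vt / (Pplat − PEEP) = 485 / (10.2 − 4) = 485 / 6.2 = 78.226 mL/cmH2O.

78.2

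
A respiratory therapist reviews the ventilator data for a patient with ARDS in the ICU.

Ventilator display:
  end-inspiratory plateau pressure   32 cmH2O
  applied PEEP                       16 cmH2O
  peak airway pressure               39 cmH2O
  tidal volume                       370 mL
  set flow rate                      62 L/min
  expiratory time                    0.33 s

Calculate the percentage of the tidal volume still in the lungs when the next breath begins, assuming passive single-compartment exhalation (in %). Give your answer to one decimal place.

Flow: 62 L/min ÷ 60 = 1.0333 L/s.
R = (PIP − Pplat)/V̇ = (39 − 32) / 1.0333 = 7.0/1.0333 = 6.774 cmH2O·s/L.
C = Vt/(Pplat − PEEP) = 370.0 / (32 − 16) = 370.0/16.0 = 23.125 mL/cmH2O.
τ = R × C = 6.774 × 0.02313 L/cmH2O = 0.1567 s.
Fraction remaining at end-expiration = e^(−Te/τ) = e^(−0.33/0.1567) = 0.1217 → 12.17%.

12.2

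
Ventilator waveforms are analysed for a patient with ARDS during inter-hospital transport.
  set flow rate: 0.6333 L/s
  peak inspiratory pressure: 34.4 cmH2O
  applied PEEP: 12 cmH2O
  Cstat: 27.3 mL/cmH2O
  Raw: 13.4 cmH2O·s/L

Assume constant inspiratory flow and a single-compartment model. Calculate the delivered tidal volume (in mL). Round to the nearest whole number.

Equation of motion (constant flow): PIP = Vt/C + R·V̇ + PEEP.
Vt/C = PIP − R·V̇ − PEEP = 34.4 − 8.486 − 12 = 13.914 cmH2O.
Vt = C × 13.914 = 27.3 × 13.914 = 379.85 mL.

380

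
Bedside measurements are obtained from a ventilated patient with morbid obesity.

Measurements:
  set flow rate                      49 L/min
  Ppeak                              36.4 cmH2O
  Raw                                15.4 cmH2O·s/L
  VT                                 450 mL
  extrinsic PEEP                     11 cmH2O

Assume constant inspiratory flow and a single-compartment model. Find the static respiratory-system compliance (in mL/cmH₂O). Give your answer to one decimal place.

Flow: 49 L/min ÷ 60 = 0.8167 L/s.
Equation of motion (constant flow): PIP = Vt/C + R·V̇ + PEEP.
Vt/C = PIP − R·V̇ − PEEP = 36.4 − 15.4×0.8167 − 11 = 36.4 − 12.577 − 11 = 12.823 cmH2O.
C = Vt / 12.823 = 450 / 12.823 = 35.093 mL/cmH2O.

35.1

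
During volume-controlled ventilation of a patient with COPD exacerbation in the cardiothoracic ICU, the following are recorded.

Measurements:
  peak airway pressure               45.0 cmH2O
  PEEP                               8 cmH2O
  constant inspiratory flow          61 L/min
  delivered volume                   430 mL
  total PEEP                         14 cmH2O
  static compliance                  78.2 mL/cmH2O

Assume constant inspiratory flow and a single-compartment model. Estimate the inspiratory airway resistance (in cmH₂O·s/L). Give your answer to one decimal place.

Flow: 61 L/min ÷ 60 = 1.0167 L/s.
Total PEEP = 14 cmH2O (set 8 + intrinsic 6); this is the baseline alveolar pressure.
Equation of motion (constant flow): PIP = Vt/C + R·V̇ + PEEP.
R·V̇ = PIP − Vt/C − PEEP = 45.0 − 430/78.2 − 14 = 45.0 − 5.499 − 14 = 25.501 cmH2O.
R = 25.501 / 1.0167 = 25.082 cmH2O·s/L.

25.1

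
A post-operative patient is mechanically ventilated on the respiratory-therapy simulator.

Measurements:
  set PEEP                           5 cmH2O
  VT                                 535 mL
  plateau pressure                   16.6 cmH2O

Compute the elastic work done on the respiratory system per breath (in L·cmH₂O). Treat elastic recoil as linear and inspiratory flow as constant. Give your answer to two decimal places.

Elastic work ≈ ½ × (Pplat − PEEP) × Vt = 0.5 × (16.6 − 5) × 0.535 L = 0.5 × 11.6 × 0.535 = 3.103 L·cmH2O.

3.10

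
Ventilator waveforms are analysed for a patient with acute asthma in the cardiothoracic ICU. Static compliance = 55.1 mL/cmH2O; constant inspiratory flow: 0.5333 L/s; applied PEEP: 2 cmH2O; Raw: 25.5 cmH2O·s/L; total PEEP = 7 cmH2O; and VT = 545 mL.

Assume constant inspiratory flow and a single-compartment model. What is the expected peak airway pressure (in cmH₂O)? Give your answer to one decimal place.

30.5

Total PEEP = 7 cmH2O (set 2 + intrinsic 5); this is the baseline alveolar pressure.
Equation of motion (constant flow): PIP = Vt/C + R·V̇ + PEEP.
PIP = 545/55.1 + 25.5×0.5333 + 7 = 9.891 + 13.599 + 7 = 30.49 cmH2O.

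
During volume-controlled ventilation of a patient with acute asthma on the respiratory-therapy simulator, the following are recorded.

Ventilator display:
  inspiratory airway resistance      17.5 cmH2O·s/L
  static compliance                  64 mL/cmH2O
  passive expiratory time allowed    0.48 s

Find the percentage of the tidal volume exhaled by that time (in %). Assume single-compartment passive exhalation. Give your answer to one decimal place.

34.9

τ = R × C = 17.5 × 64 mL/cmH2O = 17.5 × 0.064 L/cmH2O = 1.12 s.
Passive exhalation: V(t)/V₀ = e^(−t/τ) = e^(−0.48/1.12) = 0.6514.
Fraction exhaled = 1 − 0.6514 = 0.3486 → 34.86%.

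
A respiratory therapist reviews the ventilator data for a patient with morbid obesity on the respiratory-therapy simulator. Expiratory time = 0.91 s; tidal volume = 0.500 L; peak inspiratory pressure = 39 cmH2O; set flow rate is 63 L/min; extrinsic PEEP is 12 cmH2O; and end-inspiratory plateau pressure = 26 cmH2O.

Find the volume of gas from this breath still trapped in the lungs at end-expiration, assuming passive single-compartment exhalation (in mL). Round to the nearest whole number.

64

Flow: 63 L/min ÷ 60 = 1.05 L/s.
R = (PIP − Pplat)/V̇ = (39 − 26) / 1.05 = 13.0/1.05 = 12.381 cmH2O·s/L.
C = Vt/(Pplat − PEEP) = 500.0 / (26 − 12) = 500.0/14.0 = 35.714 mL/cmH2O.
τ = R × C = 12.381 × 0.03571 L/cmH2O = 0.4421 s.
Fraction remaining = e^(−Te/τ) = e^(−0.91/0.4421) = 0.1277.
Trapped volume = 500.0 × 0.1277 = 63.85 mL.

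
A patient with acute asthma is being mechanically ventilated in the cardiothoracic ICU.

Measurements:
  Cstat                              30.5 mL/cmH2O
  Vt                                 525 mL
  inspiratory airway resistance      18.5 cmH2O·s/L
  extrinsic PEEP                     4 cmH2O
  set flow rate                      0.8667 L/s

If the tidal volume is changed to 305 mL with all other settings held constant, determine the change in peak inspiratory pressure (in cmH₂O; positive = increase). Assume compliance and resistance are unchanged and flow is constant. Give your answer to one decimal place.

-7.2

PIP = Vt/C + R·V̇ + PEEP (constant-flow equation of motion).
Only the elastic term changes: ΔPIP = ΔVt / C = (305 − 525) / 30.5 = -7.213 cmH2O.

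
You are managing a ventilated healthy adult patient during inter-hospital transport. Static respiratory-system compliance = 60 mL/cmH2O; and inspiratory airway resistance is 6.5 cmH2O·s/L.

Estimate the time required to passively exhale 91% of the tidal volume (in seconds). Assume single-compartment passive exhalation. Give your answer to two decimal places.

0.94

τ = R × C = 6.5 × 60 mL/cmH2O = 6.5 × 0.060 L/cmH2O = 0.39 s.
Exhaled fraction f = 1 − e^(−t/τ) → t = −τ·ln(1 − f) = −0.39·ln(0.09) = 0.9391 s.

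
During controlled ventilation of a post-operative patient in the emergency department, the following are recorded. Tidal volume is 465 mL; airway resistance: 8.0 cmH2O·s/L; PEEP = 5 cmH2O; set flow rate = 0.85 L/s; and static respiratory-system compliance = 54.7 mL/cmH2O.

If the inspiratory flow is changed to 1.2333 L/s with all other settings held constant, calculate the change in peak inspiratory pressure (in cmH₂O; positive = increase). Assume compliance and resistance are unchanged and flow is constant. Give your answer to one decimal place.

PIP = Vt/C + R·V̇ + PEEP (constant-flow equation of motion).
Only the resistive term changes: ΔPIP = R × ΔV̇ = 8.0 × (1.2333 − 0.85) = 8.0 × 0.3833 = 3.066 cmH2O.

3.1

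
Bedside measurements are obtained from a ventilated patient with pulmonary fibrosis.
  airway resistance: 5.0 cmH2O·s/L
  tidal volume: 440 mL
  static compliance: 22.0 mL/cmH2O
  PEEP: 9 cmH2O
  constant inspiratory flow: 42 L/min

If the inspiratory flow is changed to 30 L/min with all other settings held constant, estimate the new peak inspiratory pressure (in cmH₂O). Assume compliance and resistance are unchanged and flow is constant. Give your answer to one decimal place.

31.5

Flow: 42 L/min ÷ 60 = 0.7 L/s.
New flow: 30 L/min ÷ 60 = 0.5 L/s.
PIP = Vt/C + R·V̇ + PEEP (constant-flow equation of motion).
Only the resistive term changes: ΔPIP = R × ΔV̇ = 5.0 × (0.5 − 0.7) = 5.0 × -0.2 = -1.0 cmH2O.
Original PIP = 440/22.0 + 5.0×0.7 + 9 = 32.5 cmH2O; new PIP = 32.5 + (-1.0) = 31.5 cmH2O.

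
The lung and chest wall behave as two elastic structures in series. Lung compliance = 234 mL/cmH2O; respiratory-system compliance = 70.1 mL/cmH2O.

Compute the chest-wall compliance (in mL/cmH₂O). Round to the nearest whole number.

100

1/Ccw = 1/Crs − 1/CL.
1/Ccw = 1/70.1 − 1/234 = 0.009992.
Ccw = 100.08 mL/cmH2O.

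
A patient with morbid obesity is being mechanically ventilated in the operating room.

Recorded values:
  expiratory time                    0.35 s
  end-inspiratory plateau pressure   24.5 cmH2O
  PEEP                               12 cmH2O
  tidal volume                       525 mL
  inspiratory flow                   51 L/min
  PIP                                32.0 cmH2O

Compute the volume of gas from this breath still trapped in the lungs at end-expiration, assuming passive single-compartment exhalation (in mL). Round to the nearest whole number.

204

Flow: 51 L/min ÷ 60 = 0.85 L/s.
R = (PIP − Pplat)/V̇ = (32.0 − 24.5) / 0.85 = 7.5/0.85 = 8.824 cmH2O·s/L.
C = Vt/(Pplat − PEEP) = 525.0 / (24.5 − 12) = 525.0/12.5 = 42.0 mL/cmH2O.
τ = R × C = 8.824 × 0.042 L/cmH2O = 0.3706 s.
Fraction remaining = e^(−Te/τ) = e^(−0.35/0.3706) = 0.3889.
Trapped volume = 525.0 × 0.3889 = 204.17 mL.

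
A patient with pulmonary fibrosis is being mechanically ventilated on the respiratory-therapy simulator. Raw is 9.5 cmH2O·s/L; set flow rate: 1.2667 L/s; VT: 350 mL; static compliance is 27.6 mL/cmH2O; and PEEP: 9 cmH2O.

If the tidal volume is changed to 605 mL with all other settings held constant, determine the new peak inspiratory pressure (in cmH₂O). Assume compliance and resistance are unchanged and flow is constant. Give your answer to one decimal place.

43.0

PIP = Vt/C + R·V̇ + PEEP (constant-flow equation of motion).
Only the elastic term changes: ΔPIP = ΔVt / C = (605 − 350) / 27.6 = 9.239 cmH2O.
Original PIP = 350/27.6 + 9.5×1.2667 + 9 = 33.715 cmH2O; new PIP = 33.715 + (9.239) = 42.954 cmH2O.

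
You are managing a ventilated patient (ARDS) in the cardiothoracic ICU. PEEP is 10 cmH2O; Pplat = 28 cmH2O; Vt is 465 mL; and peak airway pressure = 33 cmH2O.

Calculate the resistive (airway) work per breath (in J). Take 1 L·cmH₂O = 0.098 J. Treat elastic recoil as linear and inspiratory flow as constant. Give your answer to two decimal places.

With constant inspiratory flow the resistive pressure is constant at PIP − Pplat = 33 − 28 = 5.0 cmH2O, so resistive work = 5.0 × 0.465 = 2.325 L·cmH2O.
× 0.098 J/(L·cmH2O) → 0.2279 J.

0.23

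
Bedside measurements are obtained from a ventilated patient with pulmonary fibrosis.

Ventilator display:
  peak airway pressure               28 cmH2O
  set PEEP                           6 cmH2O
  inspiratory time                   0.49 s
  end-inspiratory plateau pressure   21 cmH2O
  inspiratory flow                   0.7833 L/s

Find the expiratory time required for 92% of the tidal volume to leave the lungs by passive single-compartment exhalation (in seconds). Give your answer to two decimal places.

Vt = flow × Ti = 0.7833 L/s × 0.49 s × 1000 mL/L = 383.82 mL.
R = (PIP − Pplat)/V̇ = (28 − 21) / 0.7833 = 7.0/0.7833 = 8.937 cmH2O·s/L.
C = Vt/(Pplat − PEEP) = 383.82 / (21 − 6) = 383.82/15.0 = 25.588 mL/cmH2O.
τ = R × C = 8.937 × 0.02559 L/cmH2O = 0.2287 s.
t = −τ·ln(1 − 0.92) = −0.2287·ln(0.08) = 0.5776 s.

0.58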